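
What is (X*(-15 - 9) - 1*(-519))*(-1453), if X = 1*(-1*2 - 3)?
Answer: -928467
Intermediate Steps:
X = -5 (X = 1*(-2 - 3) = 1*(-5) = -5)
(X*(-15 - 9) - 1*(-519))*(-1453) = (-5*(-15 - 9) - 1*(-519))*(-1453) = (-5*(-24) + 519)*(-1453) = (120 + 519)*(-1453) = 639*(-1453) = -928467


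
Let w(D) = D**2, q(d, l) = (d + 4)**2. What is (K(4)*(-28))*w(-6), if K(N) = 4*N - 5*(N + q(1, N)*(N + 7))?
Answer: 1390032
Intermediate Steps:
q(d, l) = (4 + d)**2
K(N) = -875 - 126*N (K(N) = 4*N - 5*(N + (4 + 1)**2*(N + 7)) = 4*N - 5*(N + 5**2*(7 + N)) = 4*N - 5*(N + 25*(7 + N)) = 4*N - 5*(N + (175 + 25*N)) = 4*N - 5*(175 + 26*N) = 4*N + (-875 - 130*N) = -875 - 126*N)
(K(4)*(-28))*w(-6) = ((-875 - 126*4)*(-28))*(-6)**2 = ((-875 - 504)*(-28))*36 = -1379*(-28)*36 = 38612*36 = 1390032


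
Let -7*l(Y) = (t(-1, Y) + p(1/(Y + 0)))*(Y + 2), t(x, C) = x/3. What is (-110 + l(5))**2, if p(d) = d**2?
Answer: 67699984/5625 ≈ 12036.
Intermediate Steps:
t(x, C) = x/3 (t(x, C) = x*(1/3) = x/3)
l(Y) = -(2 + Y)*(-1/3 + Y**(-2))/7 (l(Y) = -((1/3)*(-1) + (1/(Y + 0))**2)*(Y + 2)/7 = -(-1/3 + (1/Y)**2)*(2 + Y)/7 = -(-1/3 + Y**(-2))*(2 + Y)/7 = -(2 + Y)*(-1/3 + Y**(-2))/7)
(-110 + l(5))**2 = (-110 + (1/21)*(-6 - 3*5 + 5**2*(2 + 5))/5**2)**2 = (-110 + (1/21)*(1/25)*(-6 - 15 + 25*7))**2 = (-110 + (1/21)*(1/25)*(-6 - 15 + 175))**2 = (-110 + (1/21)*(1/25)*154)**2 = (-110 + 22/75)**2 = (-8228/75)**2 = 67699984/5625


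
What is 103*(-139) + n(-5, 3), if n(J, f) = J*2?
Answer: -14327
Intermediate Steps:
n(J, f) = 2*J
103*(-139) + n(-5, 3) = 103*(-139) + 2*(-5) = -14317 - 10 = -14327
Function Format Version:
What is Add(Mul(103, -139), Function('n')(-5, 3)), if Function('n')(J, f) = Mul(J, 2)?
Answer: -14327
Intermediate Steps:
Function('n')(J, f) = Mul(2, J)
Add(Mul(103, -139), Function('n')(-5, 3)) = Add(Mul(103, -139), Mul(2, -5)) = Add(-14317, -10) = -14327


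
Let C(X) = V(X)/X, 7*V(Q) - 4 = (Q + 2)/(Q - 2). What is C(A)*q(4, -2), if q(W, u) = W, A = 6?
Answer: 4/7 ≈ 0.57143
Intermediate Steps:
V(Q) = 4/7 + (2 + Q)/(7*(-2 + Q)) (V(Q) = 4/7 + ((Q + 2)/(Q - 2))/7 = 4/7 + ((2 + Q)/(-2 + Q))/7 = 4/7 + (2 + Q)/(7*(-2 + Q)))
C(X) = (-6 + 5*X)/(7*X*(-2 + X)) (C(X) = ((-6 + 5*X)/(7*(-2 + X)))/X = (-6 + 5*X)/(7*X*(-2 + X)))
C(A)*q(4, -2) = ((⅐)*(-6 + 5*6)/(6*(-2 + 6)))*4 = ((⅐)*(⅙)*(-6 + 30)/4)*4 = ((⅐)*(⅙)*(¼)*24)*4 = (⅐)*4 = 4/7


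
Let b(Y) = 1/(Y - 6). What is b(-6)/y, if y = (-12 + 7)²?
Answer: -1/300 ≈ -0.0033333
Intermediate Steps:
b(Y) = 1/(-6 + Y)
y = 25 (y = (-5)² = 25)
b(-6)/y = 1/(-6 - 6*25) = (1/25)/(-12) = -1/12*1/25 = -1/300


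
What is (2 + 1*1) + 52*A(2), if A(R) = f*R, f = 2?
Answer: 211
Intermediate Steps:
A(R) = 2*R
(2 + 1*1) + 52*A(2) = (2 + 1*1) + 52*(2*2) = (2 + 1) + 52*4 = 3 + 208 = 211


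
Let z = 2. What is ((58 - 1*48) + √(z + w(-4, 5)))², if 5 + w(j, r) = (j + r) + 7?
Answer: (10 + √5)² ≈ 149.72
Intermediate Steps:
w(j, r) = 2 + j + r (w(j, r) = -5 + ((j + r) + 7) = -5 + (7 + j + r) = 2 + j + r)
((58 - 1*48) + √(z + w(-4, 5)))² = ((58 - 1*48) + √(2 + (2 - 4 + 5)))² = ((58 - 48) + √(2 + 3))² = (10 + √5)²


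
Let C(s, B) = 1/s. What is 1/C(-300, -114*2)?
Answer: -300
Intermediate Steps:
1/C(-300, -114*2) = 1/(1/(-300)) = 1/(-1/300) = -300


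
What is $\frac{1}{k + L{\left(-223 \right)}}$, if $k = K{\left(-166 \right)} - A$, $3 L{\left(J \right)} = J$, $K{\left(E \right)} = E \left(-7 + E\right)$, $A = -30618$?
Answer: $\frac{3}{177785} \approx 1.6874 \cdot 10^{-5}$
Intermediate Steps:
$L{\left(J \right)} = \frac{J}{3}$
$k = 59336$ ($k = - 166 \left(-7 - 166\right) - -30618 = \left(-166\right) \left(-173\right) + 30618 = 28718 + 30618 = 59336$)
$\frac{1}{k + L{\left(-223 \right)}} = \frac{1}{59336 + \frac{1}{3} \left(-223\right)} = \frac{1}{59336 - \frac{223}{3}} = \frac{1}{\frac{177785}{3}} = \frac{3}{177785}$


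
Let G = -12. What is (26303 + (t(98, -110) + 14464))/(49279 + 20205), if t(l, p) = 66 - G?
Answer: 40845/69484 ≈ 0.58783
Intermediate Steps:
t(l, p) = 78 (t(l, p) = 66 - 1*(-12) = 66 + 12 = 78)
(26303 + (t(98, -110) + 14464))/(49279 + 20205) = (26303 + (78 + 14464))/(49279 + 20205) = (26303 + 14542)/69484 = 40845*(1/69484) = 40845/69484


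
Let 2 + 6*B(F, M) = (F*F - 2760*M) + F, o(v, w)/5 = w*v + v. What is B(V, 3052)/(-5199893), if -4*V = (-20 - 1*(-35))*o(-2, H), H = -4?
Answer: 33643913/124797432 ≈ 0.26959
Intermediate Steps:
o(v, w) = 5*v + 5*v*w (o(v, w) = 5*(w*v + v) = 5*(v*w + v) = 5*(v + v*w) = 5*v + 5*v*w)
V = -225/2 (V = -(-20 - 1*(-35))*5*(-2)*(1 - 4)/4 = -(-20 + 35)*5*(-2)*(-3)/4 = -15*30/4 = -¼*450 = -225/2 ≈ -112.50)
B(F, M) = -⅓ - 460*M + F/6 + F²/6 (B(F, M) = -⅓ + ((F*F - 2760*M) + F)/6 = -⅓ + ((F² - 2760*M) + F)/6 = -⅓ + (F + F² - 2760*M)/6 = -⅓ + (-460*M + F/6 + F²/6) = -⅓ - 460*M + F/6 + F²/6)
B(V, 3052)/(-5199893) = (-⅓ - 460*3052 + (⅙)*(-225/2) + (-225/2)²/6)/(-5199893) = (-⅓ - 1403920 - 75/4 + (⅙)*(50625/4))*(-1/5199893) = (-⅓ - 1403920 - 75/4 + 16875/8)*(-1/5199893) = -33643913/24*(-1/5199893) = 33643913/124797432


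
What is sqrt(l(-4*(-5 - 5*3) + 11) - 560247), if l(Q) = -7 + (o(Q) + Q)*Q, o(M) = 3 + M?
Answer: I*sqrt(543419) ≈ 737.17*I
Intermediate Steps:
l(Q) = -7 + Q*(3 + 2*Q) (l(Q) = -7 + ((3 + Q) + Q)*Q = -7 + (3 + 2*Q)*Q = -7 + Q*(3 + 2*Q))
sqrt(l(-4*(-5 - 5*3) + 11) - 560247) = sqrt((-7 + (-4*(-5 - 5*3) + 11)**2 + (-4*(-5 - 5*3) + 11)*(3 + (-4*(-5 - 5*3) + 11))) - 560247) = sqrt((-7 + (-4*(-5 - 15) + 11)**2 + (-4*(-5 - 15) + 11)*(3 + (-4*(-5 - 15) + 11))) - 560247) = sqrt((-7 + (-4*(-20) + 11)**2 + (-4*(-20) + 11)*(3 + (-4*(-20) + 11))) - 560247) = sqrt((-7 + (80 + 11)**2 + (80 + 11)*(3 + (80 + 11))) - 560247) = sqrt((-7 + 91**2 + 91*(3 + 91)) - 560247) = sqrt((-7 + 8281 + 91*94) - 560247) = sqrt((-7 + 8281 + 8554) - 560247) = sqrt(16828 - 560247) = sqrt(-543419) = I*sqrt(543419)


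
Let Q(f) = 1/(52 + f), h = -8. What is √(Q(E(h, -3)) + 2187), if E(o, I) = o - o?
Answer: 5*√59137/26 ≈ 46.766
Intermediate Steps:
E(o, I) = 0
√(Q(E(h, -3)) + 2187) = √(1/(52 + 0) + 2187) = √(1/52 + 2187) = √(113725/52) = 5*√59137/26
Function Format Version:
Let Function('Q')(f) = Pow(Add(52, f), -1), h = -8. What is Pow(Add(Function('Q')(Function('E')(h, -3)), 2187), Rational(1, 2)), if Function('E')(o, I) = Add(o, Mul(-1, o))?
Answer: Mul(Rational(5, 26), Pow(59137, Rational(1, 2))) ≈ 46.766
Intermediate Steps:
Function('E')(o, I) = 0
Pow(Add(Function('Q')(Function('E')(h, -3)), 2187), Rational(1, 2)) = Pow(Add(Pow(Add(52, 0), -1), 2187), Rational(1, 2)) = Pow(Add(Pow(52, -1), 2187), Rational(1, 2)) = Pow(Add(Rational(1, 52), 2187), Rational(1, 2)) = Pow(Rational(113725, 52), Rational(1, 2)) = Mul(Rational(5, 26), Pow(59137, Rational(1, 2)))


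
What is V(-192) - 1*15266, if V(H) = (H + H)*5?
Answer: -17186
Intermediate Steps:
V(H) = 10*H (V(H) = (2*H)*5 = 10*H)
V(-192) - 1*15266 = 10*(-192) - 1*15266 = -1920 - 15266 = -17186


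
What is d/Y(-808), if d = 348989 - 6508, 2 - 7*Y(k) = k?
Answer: 2397367/810 ≈ 2959.7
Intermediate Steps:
Y(k) = 2/7 - k/7
d = 342481
d/Y(-808) = 342481/(2/7 - ⅐*(-808)) = 342481/(2/7 + 808/7) = 342481/(810/7) = 342481*(7/810) = 2397367/810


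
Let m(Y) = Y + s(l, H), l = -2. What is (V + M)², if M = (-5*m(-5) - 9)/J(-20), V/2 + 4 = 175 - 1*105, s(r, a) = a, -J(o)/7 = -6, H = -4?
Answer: 864900/49 ≈ 17651.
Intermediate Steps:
J(o) = 42 (J(o) = -7*(-6) = 42)
m(Y) = -4 + Y (m(Y) = Y - 4 = -4 + Y)
V = 132 (V = -8 + 2*(175 - 1*105) = -8 + 2*(175 - 105) = -8 + 2*70 = -8 + 140 = 132)
M = 6/7 (M = (-5*(-4 - 5) - 9)/42 = (-5*(-9) - 9)*(1/42) = (45 - 9)*(1/42) = 36*(1/42) = 6/7 ≈ 0.85714)
(V + M)² = (132 + 6/7)² = (930/7)² = 864900/49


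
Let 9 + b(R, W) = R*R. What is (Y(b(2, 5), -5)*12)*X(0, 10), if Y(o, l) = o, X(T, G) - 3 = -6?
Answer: 180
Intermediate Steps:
X(T, G) = -3 (X(T, G) = 3 - 6 = -3)
b(R, W) = -9 + R**2 (b(R, W) = -9 + R*R = -9 + R**2)
(Y(b(2, 5), -5)*12)*X(0, 10) = ((-9 + 2**2)*12)*(-3) = ((-9 + 4)*12)*(-3) = -5*12*(-3) = -60*(-3) = 180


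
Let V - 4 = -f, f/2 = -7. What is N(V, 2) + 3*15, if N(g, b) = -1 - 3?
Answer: 41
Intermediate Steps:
f = -14 (f = 2*(-7) = -14)
V = 18 (V = 4 - 1*(-14) = 4 + 14 = 18)
N(g, b) = -4
N(V, 2) + 3*15 = -4 + 3*15 = -4 + 45 = 41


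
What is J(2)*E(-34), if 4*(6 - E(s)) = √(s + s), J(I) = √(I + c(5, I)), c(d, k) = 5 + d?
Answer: √3*(12 - I*√17) ≈ 20.785 - 7.1414*I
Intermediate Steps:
J(I) = √(10 + I) (J(I) = √(I + (5 + 5)) = √(I + 10) = √(10 + I))
E(s) = 6 - √2*√s/4 (E(s) = 6 - √(s + s)/4 = 6 - √2*√s/4)
J(2)*E(-34) = √(10 + 2)*(6 - √2*√(-34)/4) = √12*(6 - √2*I*√34/4) = (2*√3)*(6 - I*√17/2) = 2*√3*(6 - I*√17/2)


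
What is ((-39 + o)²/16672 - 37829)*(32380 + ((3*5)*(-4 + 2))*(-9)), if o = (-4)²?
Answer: -10295925425675/8336 ≈ -1.2351e+9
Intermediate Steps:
o = 16
((-39 + o)²/16672 - 37829)*(32380 + ((3*5)*(-4 + 2))*(-9)) = ((-39 + 16)²/16672 - 37829)*(32380 + ((3*5)*(-4 + 2))*(-9)) = ((-23)²*(1/16672) - 37829)*(32380 + (15*(-2))*(-9)) = (529*(1/16672) - 37829)*(32380 - 30*(-9)) = (529/16672 - 37829)*(32380 + 270) = -630684559/16672*32650 = -10295925425675/8336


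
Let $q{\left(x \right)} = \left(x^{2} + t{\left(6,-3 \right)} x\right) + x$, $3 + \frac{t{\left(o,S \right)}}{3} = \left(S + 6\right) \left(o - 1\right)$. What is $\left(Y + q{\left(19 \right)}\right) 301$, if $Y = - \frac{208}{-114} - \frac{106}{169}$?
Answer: $\frac{3088574846}{9633} \approx 3.2062 \cdot 10^{5}$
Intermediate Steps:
$Y = \frac{11534}{9633}$ ($Y = \left(-208\right) \left(- \frac{1}{114}\right) - \frac{106}{169} = \frac{104}{57} - \frac{106}{169} = \frac{11534}{9633} \approx 1.1973$)
$t{\left(o,S \right)} = -9 + 3 \left(-1 + o\right) \left(6 + S\right)$ ($t{\left(o,S \right)} = -9 + 3 \left(S + 6\right) \left(o - 1\right) = -9 + 3 \left(6 + S\right) \left(-1 + o\right) = -9 + 3 \left(-1 + o\right) \left(6 + S\right)$)
$q{\left(x \right)} = x^{2} + 37 x$ ($q{\left(x \right)} = \left(x^{2} + \left(-27 - -9 + 18 \cdot 6 + 3 \left(-3\right) 6\right) x\right) + x = \left(x^{2} + \left(-27 + 9 + 108 - 54\right) x\right) + x = \left(x^{2} + 36 x\right) + x = x^{2} + 37 x$)
$\left(Y + q{\left(19 \right)}\right) 301 = \left(\frac{11534}{9633} + 19 \left(37 + 19\right)\right) 301 = \left(\frac{11534}{9633} + 19 \cdot 56\right) 301 = \left(\frac{11534}{9633} + 1064\right) 301 = \frac{10261046}{9633} \cdot 301 = \frac{3088574846}{9633}$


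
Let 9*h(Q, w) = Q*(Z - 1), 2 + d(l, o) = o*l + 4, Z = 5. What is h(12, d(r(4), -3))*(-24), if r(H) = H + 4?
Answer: -128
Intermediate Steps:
r(H) = 4 + H
d(l, o) = 2 + l*o (d(l, o) = -2 + (o*l + 4) = -2 + (l*o + 4) = -2 + (4 + l*o) = 2 + l*o)
h(Q, w) = 4*Q/9 (h(Q, w) = (Q*(5 - 1))/9 = (Q*4)/9 = (4*Q)/9 = 4*Q/9)
h(12, d(r(4), -3))*(-24) = ((4/9)*12)*(-24) = (16/3)*(-24) = -128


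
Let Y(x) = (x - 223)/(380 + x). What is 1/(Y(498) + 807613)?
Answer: 878/709084489 ≈ 1.2382e-6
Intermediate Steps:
Y(x) = (-223 + x)/(380 + x)
1/(Y(498) + 807613) = 1/((-223 + 498)/(380 + 498) + 807613) = 1/(275/878 + 807613) = 1/(709084489/878) = 878/709084489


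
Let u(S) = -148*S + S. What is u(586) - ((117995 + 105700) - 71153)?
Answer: -238684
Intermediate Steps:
u(S) = -147*S
u(586) - ((117995 + 105700) - 71153) = -147*586 - ((117995 + 105700) - 71153) = -86142 - (223695 - 71153) = -86142 - 1*152542 = -86142 - 152542 = -238684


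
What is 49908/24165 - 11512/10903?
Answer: 88653148/87823665 ≈ 1.0094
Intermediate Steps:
49908/24165 - 11512/10903 = 49908*(1/24165) - 11512*1/10903 = 16636/8055 - 11512/10903 = 88653148/87823665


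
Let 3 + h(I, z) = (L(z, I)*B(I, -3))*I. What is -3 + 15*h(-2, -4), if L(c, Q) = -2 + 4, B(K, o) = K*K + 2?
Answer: -408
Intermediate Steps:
B(K, o) = 2 + K**2 (B(K, o) = K**2 + 2 = 2 + K**2)
L(c, Q) = 2
h(I, z) = -3 + I*(4 + 2*I**2) (h(I, z) = -3 + (2*(2 + I**2))*I = -3 + (4 + 2*I**2)*I = -3 + I*(4 + 2*I**2))
-3 + 15*h(-2, -4) = -3 + 15*(-3 + 2*(-2)*(2 + (-2)**2)) = -3 + 15*(-3 + 2*(-2)*(2 + 4)) = -3 + 15*(-3 + 2*(-2)*6) = -3 + 15*(-3 - 24) = -3 + 15*(-27) = -3 - 405 = -408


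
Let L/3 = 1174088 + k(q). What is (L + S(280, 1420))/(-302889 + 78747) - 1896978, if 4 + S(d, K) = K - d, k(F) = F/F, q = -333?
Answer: -425195966279/224142 ≈ -1.8970e+6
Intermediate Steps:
k(F) = 1
L = 3522267 (L = 3*(1174088 + 1) = 3*1174089 = 3522267)
S(d, K) = -4 + K - d (S(d, K) = -4 + (K - d) = -4 + K - d)
(L + S(280, 1420))/(-302889 + 78747) - 1896978 = (3522267 + (-4 + 1420 - 1*280))/(-302889 + 78747) - 1896978 = (3522267 + (-4 + 1420 - 280))/(-224142) - 1896978 = (3522267 + 1136)*(-1/224142) - 1896978 = 3523403*(-1/224142) - 1896978 = -3523403/224142 - 1896978 = -425195966279/224142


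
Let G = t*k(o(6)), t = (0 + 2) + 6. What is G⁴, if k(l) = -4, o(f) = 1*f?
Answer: 1048576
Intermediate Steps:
o(f) = f
t = 8 (t = 2 + 6 = 8)
G = -32 (G = 8*(-4) = -32)
G⁴ = (-32)⁴ = 1048576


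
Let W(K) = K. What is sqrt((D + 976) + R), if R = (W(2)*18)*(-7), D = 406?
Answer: sqrt(1130) ≈ 33.615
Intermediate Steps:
R = -252 (R = (2*18)*(-7) = 36*(-7) = -252)
sqrt((D + 976) + R) = sqrt((406 + 976) - 252) = sqrt(1382 - 252) = sqrt(1130)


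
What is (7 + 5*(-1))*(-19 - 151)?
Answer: -340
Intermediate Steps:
(7 + 5*(-1))*(-19 - 151) = (7 - 5)*(-170) = 2*(-170) = -340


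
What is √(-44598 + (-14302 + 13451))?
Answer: I*√45449 ≈ 213.19*I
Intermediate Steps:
√(-44598 + (-14302 + 13451)) = √(-44598 - 851) = √(-45449) = I*√45449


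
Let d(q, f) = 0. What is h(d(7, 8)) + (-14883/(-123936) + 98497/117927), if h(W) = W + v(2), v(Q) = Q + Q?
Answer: 24141344807/4871800224 ≈ 4.9553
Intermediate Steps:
v(Q) = 2*Q
h(W) = 4 + W (h(W) = W + 2*2 = W + 4 = 4 + W)
h(d(7, 8)) + (-14883/(-123936) + 98497/117927) = (4 + 0) + (-14883/(-123936) + 98497/117927) = 4 + (-14883*(-1/123936) + 98497*(1/117927)) = 4 + (4961/41312 + 98497/117927) = 4 + 4654143911/4871800224 = 24141344807/4871800224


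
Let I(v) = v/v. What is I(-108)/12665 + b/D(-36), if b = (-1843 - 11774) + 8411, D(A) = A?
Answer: 32967013/227970 ≈ 144.61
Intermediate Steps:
I(v) = 1
b = -5206 (b = -13617 + 8411 = -5206)
I(-108)/12665 + b/D(-36) = 1/12665 - 5206/(-36) = 1*(1/12665) - 5206*(-1/36) = 1/12665 + 2603/18 = 32967013/227970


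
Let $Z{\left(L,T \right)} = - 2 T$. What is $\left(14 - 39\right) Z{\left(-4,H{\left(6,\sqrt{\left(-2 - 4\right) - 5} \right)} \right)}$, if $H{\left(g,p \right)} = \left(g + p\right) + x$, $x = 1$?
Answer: $350 + 50 i \sqrt{11} \approx 350.0 + 165.83 i$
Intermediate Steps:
$H{\left(g,p \right)} = 1 + g + p$ ($H{\left(g,p \right)} = \left(g + p\right) + 1 = 1 + g + p$)
$\left(14 - 39\right) Z{\left(-4,H{\left(6,\sqrt{\left(-2 - 4\right) - 5} \right)} \right)} = \left(14 - 39\right) \left(- 2 \left(1 + 6 + \sqrt{\left(-2 - 4\right) - 5}\right)\right) = - 25 \left(- 2 \left(1 + 6 + \sqrt{-6 - 5}\right)\right) = - 25 \left(- 2 \left(1 + 6 + \sqrt{-11}\right)\right) = - 25 \left(- 2 \left(1 + 6 + i \sqrt{11}\right)\right) = - 25 \left(- 2 \left(7 + i \sqrt{11}\right)\right) = - 25 \left(-14 - 2 i \sqrt{11}\right) = 350 + 50 i \sqrt{11}$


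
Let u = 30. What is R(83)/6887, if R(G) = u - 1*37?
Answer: -7/6887 ≈ -0.0010164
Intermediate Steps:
R(G) = -7 (R(G) = 30 - 1*37 = 30 - 37 = -7)
R(83)/6887 = -7/6887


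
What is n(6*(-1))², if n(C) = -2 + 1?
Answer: 1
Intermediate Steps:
n(C) = -1
n(6*(-1))² = (-1)² = 1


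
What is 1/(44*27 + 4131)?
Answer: 1/5319 ≈ 0.00018801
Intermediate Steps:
1/(44*27 + 4131) = 1/(1188 + 4131) = 1/5319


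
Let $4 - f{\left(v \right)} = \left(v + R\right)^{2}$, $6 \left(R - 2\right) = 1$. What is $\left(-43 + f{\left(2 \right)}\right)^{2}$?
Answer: $\frac{4116841}{1296} \approx 3176.6$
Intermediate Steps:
$R = \frac{13}{6}$ ($R = 2 + \frac{1}{6} \cdot 1 = 2 + \frac{1}{6} = \frac{13}{6} \approx 2.1667$)
$f{\left(v \right)} = 4 - \left(\frac{13}{6} + v\right)^{2}$ ($f{\left(v \right)} = 4 - \left(v + \frac{13}{6}\right)^{2} = 4 - \left(\frac{13}{6} + v\right)^{2}$)
$\left(-43 + f{\left(2 \right)}\right)^{2} = \left(-43 + \left(4 - \frac{\left(13 + 6 \cdot 2\right)^{2}}{36}\right)\right)^{2} = \left(-43 + \left(4 - \frac{\left(13 + 12\right)^{2}}{36}\right)\right)^{2} = \left(-43 + \left(4 - \frac{25^{2}}{36}\right)\right)^{2} = \left(-43 + \left(4 - \frac{625}{36}\right)\right)^{2} = \left(-43 - \frac{481}{36}\right)^{2} = \left(- \frac{2029}{36}\right)^{2} = \frac{4116841}{1296}$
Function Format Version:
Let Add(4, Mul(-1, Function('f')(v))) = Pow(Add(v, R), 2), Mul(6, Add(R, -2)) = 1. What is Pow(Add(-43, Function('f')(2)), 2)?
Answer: Rational(4116841, 1296) ≈ 3176.6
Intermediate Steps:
R = Rational(13, 6) (R = Add(2, Mul(Rational(1, 6), 1)) = Add(2, Rational(1, 6)) = Rational(13, 6) ≈ 2.1667)
Function('f')(v) = Add(4, Mul(-1, Pow(Add(Rational(13, 6), v), 2))) (Function('f')(v) = Add(4, Mul(-1, Pow(Add(v, Rational(13, 6)), 2))) = Add(4, Mul(-1, Pow(Add(Rational(13, 6), v), 2))))
Pow(Add(-43, Function('f')(2)), 2) = Pow(Add(-43, Add(4, Mul(Rational(-1, 36), Pow(Add(13, Mul(6, 2)), 2)))), 2) = Pow(Add(-43, Add(4, Mul(Rational(-1, 36), Pow(Add(13, 12), 2)))), 2) = Pow(Add(-43, Add(4, Mul(Rational(-1, 36), Pow(25, 2)))), 2) = Pow(Add(-43, Add(4, Mul(Rational(-1, 36), 625))), 2) = Pow(Add(-43, Add(4, Rational(-625, 36))), 2) = Pow(Add(-43, Rational(-481, 36)), 2) = Pow(Rational(-2029, 36), 2) = Rational(4116841, 1296)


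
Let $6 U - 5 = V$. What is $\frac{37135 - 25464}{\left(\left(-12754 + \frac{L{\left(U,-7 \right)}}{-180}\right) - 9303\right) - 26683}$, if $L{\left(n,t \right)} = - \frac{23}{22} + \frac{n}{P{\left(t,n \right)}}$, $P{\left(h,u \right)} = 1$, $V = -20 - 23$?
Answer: $- \frac{138651480}{579030713} \approx -0.23945$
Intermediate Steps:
$V = -43$
$U = - \frac{19}{3}$ ($U = \frac{5}{6} + \frac{1}{6} \left(-43\right) = \frac{5}{6} - \frac{43}{6} = - \frac{19}{3} \approx -6.3333$)
$L{\left(n,t \right)} = - \frac{23}{22} + n$ ($L{\left(n,t \right)} = - \frac{23}{22} + \frac{n}{1} = \left(-23\right) \frac{1}{22} + n 1 = - \frac{23}{22} + n$)
$\frac{37135 - 25464}{\left(\left(-12754 + \frac{L{\left(U,-7 \right)}}{-180}\right) - 9303\right) - 26683} = \frac{37135 - 25464}{\left(\left(-12754 + \frac{- \frac{23}{22} - \frac{19}{3}}{-180}\right) - 9303\right) - 26683} = \frac{11671}{\left(\left(-12754 - - \frac{487}{11880}\right) - 9303\right) - 26683} = \frac{11671}{\left(\left(-12754 + \frac{487}{11880}\right) - 9303\right) - 26683} = \frac{11671}{\left(- \frac{151517033}{11880} - 9303\right) - 26683} = \frac{11671}{- \frac{262036673}{11880} - 26683} = \frac{11671}{- \frac{579030713}{11880}} = 11671 \left(- \frac{11880}{579030713}\right) = - \frac{138651480}{579030713}$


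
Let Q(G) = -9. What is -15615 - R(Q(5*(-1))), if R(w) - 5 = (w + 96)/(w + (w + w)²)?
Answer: -1640129/105 ≈ -15620.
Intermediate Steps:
R(w) = 5 + (96 + w)/(w + 4*w²) (R(w) = 5 + (w + 96)/(w + (w + w)²) = 5 + (96 + w)/(w + (2*w)²) = 5 + (96 + w)/(w + 4*w²))
-15615 - R(Q(5*(-1))) = -15615 - 2*(48 + 3*(-9) + 10*(-9)²)/((-9)*(1 + 4*(-9))) = -15615 - 2*(-1)*(48 - 27 + 10*81)/(9*(1 - 36)) = -15615 - 2*(-1)*(48 - 27 + 810)/(9*(-35)) = -15615 - 2*(-1)*(-1)*831/(9*35) = -15615 - 1*554/105 = -15615 - 554/105 = -1640129/105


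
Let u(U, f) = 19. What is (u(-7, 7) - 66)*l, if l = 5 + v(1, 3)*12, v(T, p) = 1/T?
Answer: -799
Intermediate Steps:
l = 17 (l = 5 + 12/1 = 5 + 1*12 = 5 + 12 = 17)
(u(-7, 7) - 66)*l = (19 - 66)*17 = -47*17 = -799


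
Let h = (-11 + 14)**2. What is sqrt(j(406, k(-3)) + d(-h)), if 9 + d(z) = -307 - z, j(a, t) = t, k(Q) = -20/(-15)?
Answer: I*sqrt(2751)/3 ≈ 17.483*I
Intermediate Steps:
k(Q) = 4/3 (k(Q) = -20*(-1/15) = 4/3)
h = 9 (h = 3**2 = 9)
d(z) = -316 - z (d(z) = -9 + (-307 - z) = -316 - z)
sqrt(j(406, k(-3)) + d(-h)) = sqrt(4/3 + (-316 - (-1)*9)) = sqrt(4/3 + (-316 - 1*(-9))) = sqrt(4/3 + (-316 + 9)) = sqrt(4/3 - 307) = sqrt(-917/3) = I*sqrt(2751)/3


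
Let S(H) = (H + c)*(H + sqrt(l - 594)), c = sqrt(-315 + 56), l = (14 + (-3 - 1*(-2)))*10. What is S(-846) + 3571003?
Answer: 4286719 - 4*sqrt(7511) - 3384*I*sqrt(29) - 846*I*sqrt(259) ≈ 4.2864e+6 - 31838.0*I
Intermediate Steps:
l = 130 (l = (14 + (-3 + 2))*10 = (14 - 1)*10 = 13*10 = 130)
c = I*sqrt(259) (c = sqrt(-259) = I*sqrt(259) ≈ 16.093*I)
S(H) = (H + I*sqrt(259))*(H + 4*I*sqrt(29)) (S(H) = (H + I*sqrt(259))*(H + sqrt(130 - 594)) = (H + I*sqrt(259))*(H + sqrt(-464)) = (H + I*sqrt(259))*(H + 4*I*sqrt(29)))
S(-846) + 3571003 = ((-846)**2 - 4*sqrt(7511) + I*(-846)*sqrt(259) + 4*I*(-846)*sqrt(29)) + 3571003 = (715716 - 4*sqrt(7511) - 846*I*sqrt(259) - 3384*I*sqrt(29)) + 3571003 = (715716 - 4*sqrt(7511) - 3384*I*sqrt(29) - 846*I*sqrt(259)) + 3571003 = 4286719 - 4*sqrt(7511) - 3384*I*sqrt(29) - 846*I*sqrt(259)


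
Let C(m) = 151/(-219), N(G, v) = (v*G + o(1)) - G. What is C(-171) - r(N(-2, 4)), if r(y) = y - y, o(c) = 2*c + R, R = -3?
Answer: -151/219 ≈ -0.68950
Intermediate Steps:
o(c) = -3 + 2*c (o(c) = 2*c - 3 = -3 + 2*c)
N(G, v) = -1 - G + G*v (N(G, v) = (v*G + (-3 + 2*1)) - G = (G*v + (-3 + 2)) - G = (G*v - 1) - G = (-1 + G*v) - G = -1 - G + G*v)
r(y) = 0
C(m) = -151/219 (C(m) = 151*(-1/219) = -151/219)
C(-171) - r(N(-2, 4)) = -151/219 - 1*0 = -151/219 + 0 = -151/219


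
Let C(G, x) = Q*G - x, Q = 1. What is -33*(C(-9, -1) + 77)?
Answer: -2277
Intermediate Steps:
C(G, x) = G - x (C(G, x) = 1*G - x = G - x)
-33*(C(-9, -1) + 77) = -33*((-9 - 1*(-1)) + 77) = -33*((-9 + 1) + 77) = -33*(-8 + 77) = -33*69 = -2277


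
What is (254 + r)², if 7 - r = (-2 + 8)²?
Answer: 50625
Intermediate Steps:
r = -29 (r = 7 - (-2 + 8)² = 7 - 1*6² = 7 - 1*36 = 7 - 36 = -29)
(254 + r)² = (254 - 29)² = 225² = 50625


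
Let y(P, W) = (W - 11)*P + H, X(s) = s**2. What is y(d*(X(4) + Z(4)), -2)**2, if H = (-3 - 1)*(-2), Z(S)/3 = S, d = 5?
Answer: 3283344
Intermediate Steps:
Z(S) = 3*S
H = 8 (H = -4*(-2) = 8)
y(P, W) = 8 + P*(-11 + W) (y(P, W) = (W - 11)*P + 8 = (-11 + W)*P + 8 = P*(-11 + W) + 8 = 8 + P*(-11 + W))
y(d*(X(4) + Z(4)), -2)**2 = (8 - 55*(4**2 + 3*4) + (5*(4**2 + 3*4))*(-2))**2 = (8 - 55*(16 + 12) + (5*(16 + 12))*(-2))**2 = (8 - 55*28 + (5*28)*(-2))**2 = (8 - 11*140 + 140*(-2))**2 = (8 - 1540 - 280)**2 = (-1812)**2 = 3283344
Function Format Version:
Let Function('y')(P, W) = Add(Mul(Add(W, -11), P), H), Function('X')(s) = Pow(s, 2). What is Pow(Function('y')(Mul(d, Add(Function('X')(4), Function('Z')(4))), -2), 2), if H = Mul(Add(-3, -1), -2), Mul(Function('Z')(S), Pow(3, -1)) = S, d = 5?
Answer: 3283344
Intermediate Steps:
Function('Z')(S) = Mul(3, S)
H = 8 (H = Mul(-4, -2) = 8)
Function('y')(P, W) = Add(8, Mul(P, Add(-11, W))) (Function('y')(P, W) = Add(Mul(Add(W, -11), P), 8) = Add(Mul(Add(-11, W), P), 8) = Add(Mul(P, Add(-11, W)), 8) = Add(8, Mul(P, Add(-11, W))))
Pow(Function('y')(Mul(d, Add(Function('X')(4), Function('Z')(4))), -2), 2) = Pow(Add(8, Mul(-11, Mul(5, Add(Pow(4, 2), Mul(3, 4)))), Mul(Mul(5, Add(Pow(4, 2), Mul(3, 4))), -2)), 2) = Pow(Add(8, Mul(-11, Mul(5, Add(16, 12))), Mul(Mul(5, Add(16, 12)), -2)), 2) = Pow(Add(8, Mul(-11, Mul(5, 28)), Mul(Mul(5, 28), -2)), 2) = Pow(Add(8, Mul(-11, 140), Mul(140, -2)), 2) = Pow(Add(8, -1540, -280), 2) = Pow(-1812, 2) = 3283344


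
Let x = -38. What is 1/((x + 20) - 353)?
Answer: -1/371 ≈ -0.0026954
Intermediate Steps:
1/((x + 20) - 353) = 1/((-38 + 20) - 353) = 1/(-18 - 353) = 1/(-371) = -1/371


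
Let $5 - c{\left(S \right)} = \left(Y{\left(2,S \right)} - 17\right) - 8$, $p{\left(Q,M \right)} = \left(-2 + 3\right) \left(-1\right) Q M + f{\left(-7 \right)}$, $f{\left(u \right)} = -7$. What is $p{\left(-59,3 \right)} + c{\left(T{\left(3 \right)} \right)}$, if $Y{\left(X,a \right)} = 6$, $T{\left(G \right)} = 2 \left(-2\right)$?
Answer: $194$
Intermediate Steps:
$T{\left(G \right)} = -4$
$p{\left(Q,M \right)} = -7 - M Q$ ($p{\left(Q,M \right)} = \left(-2 + 3\right) \left(-1\right) Q M - 7 = 1 \left(-1\right) Q M - 7 = - Q M - 7 = - M Q - 7 = -7 - M Q$)
$c{\left(S \right)} = 24$ ($c{\left(S \right)} = 5 - \left(\left(6 - 17\right) - 8\right) = 5 - \left(-11 - 8\right) = 5 - -19 = 5 + 19 = 24$)
$p{\left(-59,3 \right)} + c{\left(T{\left(3 \right)} \right)} = \left(-7 - 3 \left(-59\right)\right) + 24 = \left(-7 + 177\right) + 24 = 170 + 24 = 194$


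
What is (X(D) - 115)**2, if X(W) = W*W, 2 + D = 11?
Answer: 1156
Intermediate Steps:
D = 9 (D = -2 + 11 = 9)
X(W) = W**2
(X(D) - 115)**2 = (9**2 - 115)**2 = (81 - 115)**2 = (-34)**2 = 1156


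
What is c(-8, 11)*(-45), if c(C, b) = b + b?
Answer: -990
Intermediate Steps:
c(C, b) = 2*b
c(-8, 11)*(-45) = (2*11)*(-45) = 22*(-45) = -990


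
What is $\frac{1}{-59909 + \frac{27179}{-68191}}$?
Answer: $- \frac{68191}{4085281798} \approx -1.6692 \cdot 10^{-5}$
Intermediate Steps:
$\frac{1}{-59909 + \frac{27179}{-68191}} = \frac{1}{-59909 + 27179 \left(- \frac{1}{68191}\right)} = \frac{1}{-59909 - \frac{27179}{68191}} = \frac{1}{- \frac{4085281798}{68191}} = - \frac{68191}{4085281798}$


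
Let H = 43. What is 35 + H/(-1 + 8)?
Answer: 288/7 ≈ 41.143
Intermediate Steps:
35 + H/(-1 + 8) = 35 + 43/(-1 + 8) = 35 + 43/7 = 288/7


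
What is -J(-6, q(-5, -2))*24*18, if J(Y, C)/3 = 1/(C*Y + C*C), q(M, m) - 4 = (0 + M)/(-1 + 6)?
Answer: 144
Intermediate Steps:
q(M, m) = 4 + M/5 (q(M, m) = 4 + (0 + M)/(-1 + 6) = 4 + M/5)
J(Y, C) = 3/(C**2 + C*Y) (J(Y, C) = 3/(C*Y + C*C) = 3/(C*Y + C**2) = 3/(C**2 + C*Y))
-J(-6, q(-5, -2))*24*18 = -(3/((4 + (1/5)*(-5))*((4 + (1/5)*(-5)) - 6)))*24*18 = -(3/((4 - 1)*((4 - 1) - 6)))*24*18 = -(3/(3*(3 - 6)))*24*18 = -(3*(1/3)/(-3))*24*18 = -(3*(1/3)*(-1/3))*24*18 = -(-1/3*24)*18 = -(-8)*18 = -1*(-144) = 144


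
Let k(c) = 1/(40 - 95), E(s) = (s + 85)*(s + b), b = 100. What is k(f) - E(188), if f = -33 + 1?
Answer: -4324321/55 ≈ -78624.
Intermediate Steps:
E(s) = (85 + s)*(100 + s) (E(s) = (s + 85)*(s + 100) = (85 + s)*(100 + s))
f = -32
k(c) = -1/55 (k(c) = 1/(-55) = -1/55)
k(f) - E(188) = -1/55 - (8500 + 188² + 185*188) = -1/55 - (8500 + 35344 + 34780) = -1/55 - 1*78624 = -1/55 - 78624 = -4324321/55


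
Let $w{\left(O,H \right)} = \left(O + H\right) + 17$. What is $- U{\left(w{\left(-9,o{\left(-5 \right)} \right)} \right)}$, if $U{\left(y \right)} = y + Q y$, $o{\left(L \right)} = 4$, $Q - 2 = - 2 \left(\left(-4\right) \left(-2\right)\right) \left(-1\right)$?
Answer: $-228$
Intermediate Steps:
$Q = 18$ ($Q = 2 + - 2 \left(\left(-4\right) \left(-2\right)\right) \left(-1\right) = 2 + \left(-2\right) 8 \left(-1\right) = 2 - -16 = 2 + 16 = 18$)
$w{\left(O,H \right)} = 17 + H + O$ ($w{\left(O,H \right)} = \left(H + O\right) + 17 = 17 + H + O$)
$U{\left(y \right)} = 19 y$ ($U{\left(y \right)} = y + 18 y = 19 y$)
$- U{\left(w{\left(-9,o{\left(-5 \right)} \right)} \right)} = - 19 \left(17 + 4 - 9\right) = - 19 \cdot 12 = \left(-1\right) 228 = -228$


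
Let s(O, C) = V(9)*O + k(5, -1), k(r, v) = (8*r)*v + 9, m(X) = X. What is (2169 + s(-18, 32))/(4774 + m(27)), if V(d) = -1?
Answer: 2156/4801 ≈ 0.44907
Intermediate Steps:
k(r, v) = 9 + 8*r*v (k(r, v) = 8*r*v + 9 = 9 + 8*r*v)
s(O, C) = -31 - O (s(O, C) = -O + (9 + 8*5*(-1)) = -O + (9 - 40) = -O - 31 = -31 - O)
(2169 + s(-18, 32))/(4774 + m(27)) = (2169 + (-31 - 1*(-18)))/(4774 + 27) = (2169 + (-31 + 18))/4801 = (2169 - 13)*(1/4801) = 2156*(1/4801) = 2156/4801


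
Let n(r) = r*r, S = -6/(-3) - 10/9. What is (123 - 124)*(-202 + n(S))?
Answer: 16298/81 ≈ 201.21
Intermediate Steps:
S = 8/9 (S = -6*(-⅓) - 10*⅑ = 2 - 10/9 = 8/9 ≈ 0.88889)
n(r) = r²
(123 - 124)*(-202 + n(S)) = (123 - 124)*(-202 + (8/9)²) = -(-202 + 64/81) = -1*(-16298/81) = 16298/81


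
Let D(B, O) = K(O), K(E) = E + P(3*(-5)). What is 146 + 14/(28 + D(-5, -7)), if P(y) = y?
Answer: 445/3 ≈ 148.33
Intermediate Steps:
K(E) = -15 + E (K(E) = E + 3*(-5) = E - 15 = -15 + E)
D(B, O) = -15 + O
146 + 14/(28 + D(-5, -7)) = 146 + 14/(28 + (-15 - 7)) = 146 + 14/(28 - 22) = 146 + 14/6 = 146 + 14*(⅙) = 146 + 7/3 = 445/3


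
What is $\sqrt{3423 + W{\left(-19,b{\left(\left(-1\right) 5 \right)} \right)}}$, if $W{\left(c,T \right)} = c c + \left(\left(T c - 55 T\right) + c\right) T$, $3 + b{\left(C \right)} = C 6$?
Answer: $5 i \sqrt{3047} \approx 276.0 i$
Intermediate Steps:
$b{\left(C \right)} = -3 + 6 C$ ($b{\left(C \right)} = -3 + C 6 = -3 + 6 C$)
$W{\left(c,T \right)} = c^{2} + T \left(c - 55 T + T c\right)$ ($W{\left(c,T \right)} = c^{2} + \left(\left(- 55 T + T c\right) + c\right) T = c^{2} + \left(c - 55 T + T c\right) T = c^{2} + T \left(c - 55 T + T c\right)$)
$\sqrt{3423 + W{\left(-19,b{\left(\left(-1\right) 5 \right)} \right)}} = \sqrt{3423 + \left(\left(-19\right)^{2} - 55 \left(-3 + 6 \left(\left(-1\right) 5\right)\right)^{2} + \left(-3 + 6 \left(\left(-1\right) 5\right)\right) \left(-19\right) - 19 \left(-3 + 6 \left(\left(-1\right) 5\right)\right)^{2}\right)} = \sqrt{3423 + \left(361 - 55 \left(-3 + 6 \left(-5\right)\right)^{2} + \left(-3 + 6 \left(-5\right)\right) \left(-19\right) - 19 \left(-3 + 6 \left(-5\right)\right)^{2}\right)} = \sqrt{3423 + \left(361 - 55 \left(-3 - 30\right)^{2} + \left(-3 - 30\right) \left(-19\right) - 19 \left(-3 - 30\right)^{2}\right)} = \sqrt{3423 - \left(-988 + 80586\right)} = \sqrt{3423 + \left(361 - 59895 + 627 - 20691\right)} = \sqrt{3423 - 79598} = \sqrt{-76175} = 5 i \sqrt{3047}$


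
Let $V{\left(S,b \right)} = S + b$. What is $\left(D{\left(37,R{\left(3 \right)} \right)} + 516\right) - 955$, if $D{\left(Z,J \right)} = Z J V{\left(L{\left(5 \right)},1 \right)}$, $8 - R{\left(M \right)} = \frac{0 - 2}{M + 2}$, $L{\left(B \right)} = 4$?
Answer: $1115$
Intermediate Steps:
$R{\left(M \right)} = 8 + \frac{2}{2 + M}$ ($R{\left(M \right)} = 8 - \frac{0 - 2}{M + 2} = 8 - - \frac{2}{2 + M} = 8 + \frac{2}{2 + M}$)
$D{\left(Z,J \right)} = 5 J Z$ ($D{\left(Z,J \right)} = Z J \left(4 + 1\right) = J Z 5 = 5 J Z$)
$\left(D{\left(37,R{\left(3 \right)} \right)} + 516\right) - 955 = \left(5 \frac{2 \left(9 + 4 \cdot 3\right)}{2 + 3} \cdot 37 + 516\right) - 955 = \left(5 \frac{2 \left(9 + 12\right)}{5} \cdot 37 + 516\right) - 955 = \left(5 \cdot 2 \cdot \frac{1}{5} \cdot 21 \cdot 37 + 516\right) - 955 = \left(5 \cdot \frac{42}{5} \cdot 37 + 516\right) - 955 = \left(1554 + 516\right) - 955 = 2070 - 955 = 1115$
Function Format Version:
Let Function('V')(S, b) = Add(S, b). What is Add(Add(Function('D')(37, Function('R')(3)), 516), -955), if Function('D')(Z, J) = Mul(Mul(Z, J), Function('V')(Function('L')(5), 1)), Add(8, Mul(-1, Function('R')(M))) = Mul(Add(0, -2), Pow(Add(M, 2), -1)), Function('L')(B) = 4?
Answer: 1115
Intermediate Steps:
Function('R')(M) = Add(8, Mul(2, Pow(Add(2, M), -1))) (Function('R')(M) = Add(8, Mul(-1, Mul(Add(0, -2), Pow(Add(M, 2), -1)))) = Add(8, Mul(-1, Mul(-2, Pow(Add(2, M), -1)))) = Add(8, Mul(2, Pow(Add(2, M), -1))))
Function('D')(Z, J) = Mul(5, J, Z) (Function('D')(Z, J) = Mul(Mul(Z, J), Add(4, 1)) = Mul(Mul(J, Z), 5) = Mul(5, J, Z))
Add(Add(Function('D')(37, Function('R')(3)), 516), -955) = Add(Add(Mul(5, Mul(2, Pow(Add(2, 3), -1), Add(9, Mul(4, 3))), 37), 516), -955) = Add(Add(Mul(5, Mul(2, Pow(5, -1), Add(9, 12)), 37), 516), -955) = Add(Add(Mul(5, Mul(2, Rational(1, 5), 21), 37), 516), -955) = Add(Add(Mul(5, Rational(42, 5), 37), 516), -955) = Add(Add(1554, 516), -955) = Add(2070, -955) = 1115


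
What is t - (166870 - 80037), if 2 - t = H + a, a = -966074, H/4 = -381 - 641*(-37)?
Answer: 785899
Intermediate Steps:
H = 93344 (H = 4*(-381 - 641*(-37)) = 4*(-381 + 23717) = 4*23336 = 93344)
t = 872732 (t = 2 - (93344 - 966074) = 2 - 1*(-872730) = 2 + 872730 = 872732)
t - (166870 - 80037) = 872732 - (166870 - 80037) = 872732 - 1*86833 = 872732 - 86833 = 785899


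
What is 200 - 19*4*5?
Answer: -180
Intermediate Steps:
200 - 19*4*5 = 200 - 19*20 = 200 - 1*380 = 200 - 380 = -180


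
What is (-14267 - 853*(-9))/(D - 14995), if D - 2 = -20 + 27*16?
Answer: 6590/14581 ≈ 0.45196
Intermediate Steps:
D = 414 (D = 2 + (-20 + 27*16) = 2 + (-20 + 432) = 2 + 412 = 414)
(-14267 - 853*(-9))/(D - 14995) = (-14267 - 853*(-9))/(414 - 14995) = (-14267 + 7677)/(-14581) = -6590*(-1/14581) = 6590/14581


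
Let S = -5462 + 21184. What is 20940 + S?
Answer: 36662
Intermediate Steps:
S = 15722
20940 + S = 20940 + 15722 = 36662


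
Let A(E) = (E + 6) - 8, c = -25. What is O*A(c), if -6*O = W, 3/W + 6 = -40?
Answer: -27/92 ≈ -0.29348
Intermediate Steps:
W = -3/46 (W = 3/(-6 - 40) = 3/(-46) = 3*(-1/46) = -3/46 ≈ -0.065217)
A(E) = -2 + E (A(E) = (6 + E) - 8 = -2 + E)
O = 1/92 (O = -⅙*(-3/46) = 1/92 ≈ 0.010870)
O*A(c) = (-2 - 25)/92 = (1/92)*(-27) = -27/92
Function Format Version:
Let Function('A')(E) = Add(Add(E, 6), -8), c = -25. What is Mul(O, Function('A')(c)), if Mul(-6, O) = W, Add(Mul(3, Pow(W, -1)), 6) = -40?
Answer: Rational(-27, 92) ≈ -0.29348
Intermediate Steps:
W = Rational(-3, 46) (W = Mul(3, Pow(Add(-6, -40), -1)) = Mul(3, Pow(-46, -1)) = Mul(3, Rational(-1, 46)) = Rational(-3, 46) ≈ -0.065217)
Function('A')(E) = Add(-2, E) (Function('A')(E) = Add(Add(6, E), -8) = Add(-2, E))
O = Rational(1, 92) (O = Mul(Rational(-1, 6), Rational(-3, 46)) = Rational(1, 92) ≈ 0.010870)
Mul(O, Function('A')(c)) = Mul(Rational(1, 92), Add(-2, -25)) = Mul(Rational(1, 92), -27) = Rational(-27, 92)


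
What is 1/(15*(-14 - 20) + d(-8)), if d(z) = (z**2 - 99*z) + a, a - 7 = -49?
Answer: 1/304 ≈ 0.0032895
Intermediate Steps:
a = -42 (a = 7 - 49 = -42)
d(z) = -42 + z**2 - 99*z (d(z) = (z**2 - 99*z) - 42 = -42 + z**2 - 99*z)
1/(15*(-14 - 20) + d(-8)) = 1/(15*(-14 - 20) + (-42 + (-8)**2 - 99*(-8))) = 1/(15*(-34) + (-42 + 64 + 792)) = 1/(-510 + 814) = 1/304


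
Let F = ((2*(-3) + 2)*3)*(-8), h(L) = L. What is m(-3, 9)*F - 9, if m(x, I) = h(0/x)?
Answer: -9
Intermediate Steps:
m(x, I) = 0 (m(x, I) = 0/x = 0)
F = 96 (F = ((-6 + 2)*3)*(-8) = -4*3*(-8) = -12*(-8) = 96)
m(-3, 9)*F - 9 = 0*96 - 9 = 0 - 9 = -9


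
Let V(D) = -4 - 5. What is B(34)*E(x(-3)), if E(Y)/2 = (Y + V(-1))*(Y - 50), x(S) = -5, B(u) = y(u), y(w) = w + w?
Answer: 104720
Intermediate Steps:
V(D) = -9
y(w) = 2*w
B(u) = 2*u
E(Y) = 2*(-50 + Y)*(-9 + Y) (E(Y) = 2*((Y - 9)*(Y - 50)) = 2*((-9 + Y)*(-50 + Y)) = 2*((-50 + Y)*(-9 + Y)) = 2*(-50 + Y)*(-9 + Y))
B(34)*E(x(-3)) = (2*34)*(900 - 118*(-5) + 2*(-5)²) = 68*(900 + 590 + 2*25) = 68*(900 + 590 + 50) = 68*1540 = 104720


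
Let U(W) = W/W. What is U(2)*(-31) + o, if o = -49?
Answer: -80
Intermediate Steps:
U(W) = 1
U(2)*(-31) + o = 1*(-31) - 49 = -31 - 49 = -80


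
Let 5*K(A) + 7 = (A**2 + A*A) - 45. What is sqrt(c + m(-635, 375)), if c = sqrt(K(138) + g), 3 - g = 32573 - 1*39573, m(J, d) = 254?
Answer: sqrt(6350 + 5*sqrt(365255))/5 ≈ 19.362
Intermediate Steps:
K(A) = -52/5 + 2*A**2/5 (K(A) = -7/5 + ((A**2 + A*A) - 45)/5 = -7/5 + ((A**2 + A**2) - 45)/5 = -7/5 + (2*A**2 - 45)/5 = -7/5 + (-45 + 2*A**2)/5 = -7/5 + (-9 + 2*A**2/5) = -52/5 + 2*A**2/5)
g = 7003 (g = 3 - (32573 - 1*39573) = 3 - (32573 - 39573) = 3 - 1*(-7000) = 3 + 7000 = 7003)
c = sqrt(365255)/5 (c = sqrt((-52/5 + (2/5)*138**2) + 7003) = sqrt((-52/5 + (2/5)*19044) + 7003) = sqrt((-52/5 + 38088/5) + 7003) = sqrt(38036/5 + 7003) = sqrt(73051/5) = sqrt(365255)/5 ≈ 120.87)
sqrt(c + m(-635, 375)) = sqrt(sqrt(365255)/5 + 254) = sqrt(254 + sqrt(365255)/5)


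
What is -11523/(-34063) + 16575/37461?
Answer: 14438512/18493247 ≈ 0.78075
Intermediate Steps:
-11523/(-34063) + 16575/37461 = -11523*(-1/34063) + 16575*(1/37461) = 501/1481 + 5525/12487 = 14438512/18493247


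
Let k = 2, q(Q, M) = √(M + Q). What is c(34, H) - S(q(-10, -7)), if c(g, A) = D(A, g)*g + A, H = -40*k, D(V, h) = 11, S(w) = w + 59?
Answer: 235 - I*√17 ≈ 235.0 - 4.1231*I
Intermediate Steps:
S(w) = 59 + w
H = -80 (H = -40*2 = -80)
c(g, A) = A + 11*g (c(g, A) = 11*g + A = A + 11*g)
c(34, H) - S(q(-10, -7)) = (-80 + 11*34) - (59 + √(-7 - 10)) = (-80 + 374) - (59 + √(-17)) = 294 - (59 + I*√17) = 294 + (-59 - I*√17) = 235 - I*√17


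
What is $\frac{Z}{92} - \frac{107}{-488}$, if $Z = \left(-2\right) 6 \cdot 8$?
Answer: $- \frac{9251}{11224} \approx -0.82422$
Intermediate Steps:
$Z = -96$ ($Z = \left(-12\right) 8 = -96$)
$\frac{Z}{92} - \frac{107}{-488} = - \frac{96}{92} - \frac{107}{-488} = \left(-96\right) \frac{1}{92} - - \frac{107}{488} = - \frac{24}{23} + \frac{107}{488} = - \frac{9251}{11224}$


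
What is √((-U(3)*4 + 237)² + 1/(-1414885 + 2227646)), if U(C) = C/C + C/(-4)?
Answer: √36791688360879977/812761 ≈ 236.00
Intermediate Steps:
U(C) = 1 - C/4 (U(C) = 1 + C*(-¼) = 1 - C/4)
√((-U(3)*4 + 237)² + 1/(-1414885 + 2227646)) = √((-(1 - ¼*3)*4 + 237)² + 1/(-1414885 + 2227646)) = √((-(1 - ¾)*4 + 237)² + 1/812761) = √((-1*¼*4 + 237)² + 1/812761) = √((-¼*4 + 237)² + 1/812761) = √((-1 + 237)² + 1/812761) = √(236² + 1/812761) = √(55696 + 1/812761) = √(45267536657/812761) = √36791688360879977/812761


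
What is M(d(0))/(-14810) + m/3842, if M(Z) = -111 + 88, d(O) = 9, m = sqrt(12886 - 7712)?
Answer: 23/14810 + sqrt(5174)/3842 ≈ 0.020275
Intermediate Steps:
m = sqrt(5174) ≈ 71.931
M(Z) = -23
M(d(0))/(-14810) + m/3842 = -23/(-14810) + sqrt(5174)/3842 = -23*(-1/14810) + sqrt(5174)*(1/3842) = 23/14810 + sqrt(5174)/3842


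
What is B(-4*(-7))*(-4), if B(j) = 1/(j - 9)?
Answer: -4/19 ≈ -0.21053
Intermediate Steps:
B(j) = 1/(-9 + j)
B(-4*(-7))*(-4) = -4/(-9 - 4*(-7)) = -4/(-9 + 28) = -4/19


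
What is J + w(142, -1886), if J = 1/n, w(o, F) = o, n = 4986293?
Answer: 708053607/4986293 ≈ 142.00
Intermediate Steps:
J = 1/4986293 ≈ 2.0055e-7
J + w(142, -1886) = 1/4986293 + 142 = 708053607/4986293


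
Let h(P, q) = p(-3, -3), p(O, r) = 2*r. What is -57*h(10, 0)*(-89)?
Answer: -30438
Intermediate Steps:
h(P, q) = -6 (h(P, q) = 2*(-3) = -6)
-57*h(10, 0)*(-89) = -57*(-6)*(-89) = 342*(-89) = -30438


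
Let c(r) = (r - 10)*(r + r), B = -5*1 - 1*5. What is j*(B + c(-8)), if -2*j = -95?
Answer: 13205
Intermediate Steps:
B = -10 (B = -5 - 5 = -10)
c(r) = 2*r*(-10 + r) (c(r) = (-10 + r)*(2*r) = 2*r*(-10 + r))
j = 95/2 (j = -½*(-95) = 95/2 ≈ 47.500)
j*(B + c(-8)) = 95*(-10 + 2*(-8)*(-10 - 8))/2 = 95*(-10 + 2*(-8)*(-18))/2 = 95*(-10 + 288)/2 = (95/2)*278 = 13205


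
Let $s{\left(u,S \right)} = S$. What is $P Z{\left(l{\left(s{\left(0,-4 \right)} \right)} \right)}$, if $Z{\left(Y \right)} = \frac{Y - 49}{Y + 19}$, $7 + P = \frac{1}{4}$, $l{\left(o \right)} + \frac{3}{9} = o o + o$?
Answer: $\frac{189}{23} \approx 8.2174$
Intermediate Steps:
$l{\left(o \right)} = - \frac{1}{3} + o + o^{2}$ ($l{\left(o \right)} = - \frac{1}{3} + \left(o o + o\right) = - \frac{1}{3} + \left(o^{2} + o\right) = - \frac{1}{3} + \left(o + o^{2}\right) = - \frac{1}{3} + o + o^{2}$)
$P = - \frac{27}{4}$ ($P = -7 + \frac{1}{4} = - \frac{27}{4} \approx -6.75$)
$Z{\left(Y \right)} = \frac{-49 + Y}{19 + Y}$
$P Z{\left(l{\left(s{\left(0,-4 \right)} \right)} \right)} = - \frac{27 \frac{-49 - \left(\frac{13}{3} - 16\right)}{19 - \left(\frac{13}{3} - 16\right)}}{4} = - \frac{27 \frac{-49 - - \frac{35}{3}}{19 - - \frac{35}{3}}}{4} = - \frac{27 \frac{-49 + \frac{35}{3}}{19 + \frac{35}{3}}}{4} = - \frac{27 \frac{1}{\frac{92}{3}} \left(- \frac{112}{3}\right)}{4} = - \frac{27 \cdot \frac{3}{92} \left(- \frac{112}{3}\right)}{4} = \left(- \frac{27}{4}\right) \left(- \frac{28}{23}\right) = \frac{189}{23}$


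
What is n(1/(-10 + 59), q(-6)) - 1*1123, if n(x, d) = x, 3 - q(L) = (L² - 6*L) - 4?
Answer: -55026/49 ≈ -1123.0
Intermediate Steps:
q(L) = 7 - L² + 6*L (q(L) = 3 - ((L² - 6*L) - 4) = 3 - (-4 + L² - 6*L) = 3 + (4 - L² + 6*L) = 7 - L² + 6*L)
n(1/(-10 + 59), q(-6)) - 1*1123 = 1/(-10 + 59) - 1*1123 = 1/49 - 1123 = -55026/49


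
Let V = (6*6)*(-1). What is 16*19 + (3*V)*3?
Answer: -20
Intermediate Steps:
V = -36 (V = 36*(-1) = -36)
16*19 + (3*V)*3 = 16*19 + (3*(-36))*3 = 304 - 108*3 = 304 - 324 = -20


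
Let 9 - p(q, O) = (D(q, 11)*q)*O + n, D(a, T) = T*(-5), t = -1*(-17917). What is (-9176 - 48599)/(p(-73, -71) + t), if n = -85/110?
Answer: -1271050/6665819 ≈ -0.19068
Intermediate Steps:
t = 17917
n = -17/22 (n = -85*1/110 = -17/22 ≈ -0.77273)
D(a, T) = -5*T
p(q, O) = 215/22 + 55*O*q (p(q, O) = 9 - (((-5*11)*q)*O - 17/22) = 9 - ((-55*q)*O - 17/22) = 9 - (-55*O*q - 17/22) = 9 - (-17/22 - 55*O*q) = 9 + (17/22 + 55*O*q) = 215/22 + 55*O*q)
(-9176 - 48599)/(p(-73, -71) + t) = (-9176 - 48599)/((215/22 + 55*(-71)*(-73)) + 17917) = -57775/((215/22 + 285065) + 17917) = -57775/(6271645/22 + 17917) = -57775/6665819/22 = -57775*22/6665819 = -1271050/6665819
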